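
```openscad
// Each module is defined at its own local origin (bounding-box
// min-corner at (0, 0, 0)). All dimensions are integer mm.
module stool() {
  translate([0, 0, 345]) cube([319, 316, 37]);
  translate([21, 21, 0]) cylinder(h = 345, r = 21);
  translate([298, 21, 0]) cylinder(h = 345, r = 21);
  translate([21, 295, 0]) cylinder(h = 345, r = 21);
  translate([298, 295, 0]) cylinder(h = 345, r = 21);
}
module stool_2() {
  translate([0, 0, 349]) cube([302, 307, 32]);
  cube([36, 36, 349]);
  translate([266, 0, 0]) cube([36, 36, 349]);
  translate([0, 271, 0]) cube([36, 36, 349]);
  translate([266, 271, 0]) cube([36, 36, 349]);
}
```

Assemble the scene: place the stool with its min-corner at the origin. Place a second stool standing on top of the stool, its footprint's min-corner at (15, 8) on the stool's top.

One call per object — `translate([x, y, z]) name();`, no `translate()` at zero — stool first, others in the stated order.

stool();
translate([15, 8, 382]) stool_2();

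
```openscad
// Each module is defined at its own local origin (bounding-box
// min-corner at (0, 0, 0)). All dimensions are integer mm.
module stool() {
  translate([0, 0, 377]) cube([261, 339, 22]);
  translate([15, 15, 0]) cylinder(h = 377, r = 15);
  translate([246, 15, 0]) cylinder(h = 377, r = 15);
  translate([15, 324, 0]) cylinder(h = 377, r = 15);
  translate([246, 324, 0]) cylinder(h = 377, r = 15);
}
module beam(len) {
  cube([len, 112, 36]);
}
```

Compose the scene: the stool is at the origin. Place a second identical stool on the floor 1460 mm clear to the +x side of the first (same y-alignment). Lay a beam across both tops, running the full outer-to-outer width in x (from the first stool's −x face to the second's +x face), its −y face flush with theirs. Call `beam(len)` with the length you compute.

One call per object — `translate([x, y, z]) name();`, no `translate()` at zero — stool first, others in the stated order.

stool();
translate([1721, 0, 0]) stool();
translate([0, 0, 399]) beam(1982);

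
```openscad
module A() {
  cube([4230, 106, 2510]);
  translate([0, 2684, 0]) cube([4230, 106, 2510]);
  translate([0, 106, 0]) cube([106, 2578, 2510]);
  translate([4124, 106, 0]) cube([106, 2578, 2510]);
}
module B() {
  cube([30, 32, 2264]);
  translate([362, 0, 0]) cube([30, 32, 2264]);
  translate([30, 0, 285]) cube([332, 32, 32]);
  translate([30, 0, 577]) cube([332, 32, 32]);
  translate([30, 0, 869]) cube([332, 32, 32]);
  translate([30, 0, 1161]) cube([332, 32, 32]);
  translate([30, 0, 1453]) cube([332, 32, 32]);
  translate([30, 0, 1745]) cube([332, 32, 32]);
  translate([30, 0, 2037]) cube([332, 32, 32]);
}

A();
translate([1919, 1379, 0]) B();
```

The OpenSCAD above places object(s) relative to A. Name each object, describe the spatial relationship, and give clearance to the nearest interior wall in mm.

A is a house frame. B is a ladder. The ladder sits inside the house frame, centred. The clearance to the nearest interior wall is 1273 mm.

Clearances: x = 1813, y = 1273; minimum 1273 mm.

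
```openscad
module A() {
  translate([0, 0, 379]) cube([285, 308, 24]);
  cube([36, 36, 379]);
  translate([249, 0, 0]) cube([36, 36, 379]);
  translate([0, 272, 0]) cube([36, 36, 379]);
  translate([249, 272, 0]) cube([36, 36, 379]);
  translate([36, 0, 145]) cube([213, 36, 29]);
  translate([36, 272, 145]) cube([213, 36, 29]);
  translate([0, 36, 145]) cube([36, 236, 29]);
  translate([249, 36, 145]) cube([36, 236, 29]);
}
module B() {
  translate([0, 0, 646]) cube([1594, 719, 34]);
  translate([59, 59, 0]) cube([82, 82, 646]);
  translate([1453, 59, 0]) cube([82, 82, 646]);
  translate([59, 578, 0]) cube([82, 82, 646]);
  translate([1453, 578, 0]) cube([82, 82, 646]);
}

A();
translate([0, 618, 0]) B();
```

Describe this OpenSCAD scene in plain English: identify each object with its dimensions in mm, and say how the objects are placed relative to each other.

A is a simple wooden stool: a rectangular seat 285 mm (x) by 308 mm (y), 24 mm thick, top face at z = 403 mm, on four square legs, each 36×36 mm in cross-section. The legs rest on z = 0, each flush with a corner of the seat. Four stretchers, 36 mm wide and 29 mm tall, connect adjacent legs with their undersides at z = 145 mm, each running between the inner faces of the legs it joins and aligned with the legs' outer faces on the other axis.

B is a table with a 1594×719 mm rectangular top, 34 mm thick, top surface at z = 680 mm, supported by four 82×82 mm square legs, each inset 59 mm from the nearest pair of top edges, running from the floor.

The table is on the floor beside the stool on its +y side.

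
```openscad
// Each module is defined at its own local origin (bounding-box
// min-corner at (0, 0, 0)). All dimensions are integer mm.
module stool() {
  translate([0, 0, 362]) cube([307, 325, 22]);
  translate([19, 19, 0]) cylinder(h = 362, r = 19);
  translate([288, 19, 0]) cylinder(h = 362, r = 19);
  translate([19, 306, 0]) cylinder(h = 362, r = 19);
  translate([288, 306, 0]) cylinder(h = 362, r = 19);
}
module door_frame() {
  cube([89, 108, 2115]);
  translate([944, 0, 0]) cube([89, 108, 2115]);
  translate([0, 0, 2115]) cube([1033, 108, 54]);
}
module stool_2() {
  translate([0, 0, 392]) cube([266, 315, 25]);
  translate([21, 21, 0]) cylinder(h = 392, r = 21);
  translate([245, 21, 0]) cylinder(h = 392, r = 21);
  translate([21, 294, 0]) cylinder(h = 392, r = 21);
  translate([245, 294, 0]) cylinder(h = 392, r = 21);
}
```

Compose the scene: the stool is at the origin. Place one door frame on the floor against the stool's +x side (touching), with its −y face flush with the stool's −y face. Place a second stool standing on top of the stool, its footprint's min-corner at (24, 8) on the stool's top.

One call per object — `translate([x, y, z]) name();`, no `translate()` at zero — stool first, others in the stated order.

stool();
translate([307, 0, 0]) door_frame();
translate([24, 8, 384]) stool_2();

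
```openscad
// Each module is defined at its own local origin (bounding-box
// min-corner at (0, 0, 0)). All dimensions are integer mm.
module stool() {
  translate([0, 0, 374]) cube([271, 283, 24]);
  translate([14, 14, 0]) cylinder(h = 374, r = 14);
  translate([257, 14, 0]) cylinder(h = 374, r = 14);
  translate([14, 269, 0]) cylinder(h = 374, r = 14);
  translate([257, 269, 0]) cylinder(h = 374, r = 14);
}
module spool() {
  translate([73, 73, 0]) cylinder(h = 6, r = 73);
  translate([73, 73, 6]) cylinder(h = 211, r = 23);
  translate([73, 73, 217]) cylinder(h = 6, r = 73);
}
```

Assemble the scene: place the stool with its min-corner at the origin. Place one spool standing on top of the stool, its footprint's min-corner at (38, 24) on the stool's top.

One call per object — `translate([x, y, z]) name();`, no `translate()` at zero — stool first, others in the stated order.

stool();
translate([38, 24, 398]) spool();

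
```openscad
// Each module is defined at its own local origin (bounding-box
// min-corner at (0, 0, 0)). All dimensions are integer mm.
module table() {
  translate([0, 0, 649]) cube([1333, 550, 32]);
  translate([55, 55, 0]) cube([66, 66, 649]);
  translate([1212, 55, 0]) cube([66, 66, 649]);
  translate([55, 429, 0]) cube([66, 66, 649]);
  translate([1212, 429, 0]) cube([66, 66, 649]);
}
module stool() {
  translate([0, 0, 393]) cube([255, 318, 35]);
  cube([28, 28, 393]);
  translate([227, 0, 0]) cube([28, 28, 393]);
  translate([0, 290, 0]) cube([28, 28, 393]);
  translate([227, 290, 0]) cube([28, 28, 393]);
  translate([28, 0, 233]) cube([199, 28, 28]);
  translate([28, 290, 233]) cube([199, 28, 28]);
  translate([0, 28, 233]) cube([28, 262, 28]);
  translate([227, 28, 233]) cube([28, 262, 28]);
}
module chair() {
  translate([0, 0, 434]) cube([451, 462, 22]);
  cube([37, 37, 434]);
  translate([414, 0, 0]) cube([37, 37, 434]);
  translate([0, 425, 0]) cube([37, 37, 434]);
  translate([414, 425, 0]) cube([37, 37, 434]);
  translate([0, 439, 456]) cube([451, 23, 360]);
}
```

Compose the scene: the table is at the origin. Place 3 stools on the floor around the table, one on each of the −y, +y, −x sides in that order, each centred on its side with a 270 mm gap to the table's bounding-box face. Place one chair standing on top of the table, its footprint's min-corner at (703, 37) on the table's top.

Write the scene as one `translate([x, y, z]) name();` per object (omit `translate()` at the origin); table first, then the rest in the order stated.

table();
translate([539, -588, 0]) stool();
translate([539, 820, 0]) stool();
translate([-525, 116, 0]) stool();
translate([703, 37, 681]) chair();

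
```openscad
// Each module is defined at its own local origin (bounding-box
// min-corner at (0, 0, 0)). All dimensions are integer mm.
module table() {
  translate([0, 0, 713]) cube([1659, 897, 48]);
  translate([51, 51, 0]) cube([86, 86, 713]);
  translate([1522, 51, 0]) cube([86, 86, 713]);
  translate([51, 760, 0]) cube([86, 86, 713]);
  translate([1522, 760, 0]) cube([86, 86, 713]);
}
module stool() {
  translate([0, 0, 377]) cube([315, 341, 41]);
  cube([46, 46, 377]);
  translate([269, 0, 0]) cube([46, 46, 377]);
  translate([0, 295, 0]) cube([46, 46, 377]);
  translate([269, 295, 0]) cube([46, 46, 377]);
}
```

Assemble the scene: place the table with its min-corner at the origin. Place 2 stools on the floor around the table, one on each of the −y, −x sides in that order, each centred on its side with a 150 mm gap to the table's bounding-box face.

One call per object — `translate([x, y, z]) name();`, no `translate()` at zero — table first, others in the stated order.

table();
translate([672, -491, 0]) stool();
translate([-465, 278, 0]) stool();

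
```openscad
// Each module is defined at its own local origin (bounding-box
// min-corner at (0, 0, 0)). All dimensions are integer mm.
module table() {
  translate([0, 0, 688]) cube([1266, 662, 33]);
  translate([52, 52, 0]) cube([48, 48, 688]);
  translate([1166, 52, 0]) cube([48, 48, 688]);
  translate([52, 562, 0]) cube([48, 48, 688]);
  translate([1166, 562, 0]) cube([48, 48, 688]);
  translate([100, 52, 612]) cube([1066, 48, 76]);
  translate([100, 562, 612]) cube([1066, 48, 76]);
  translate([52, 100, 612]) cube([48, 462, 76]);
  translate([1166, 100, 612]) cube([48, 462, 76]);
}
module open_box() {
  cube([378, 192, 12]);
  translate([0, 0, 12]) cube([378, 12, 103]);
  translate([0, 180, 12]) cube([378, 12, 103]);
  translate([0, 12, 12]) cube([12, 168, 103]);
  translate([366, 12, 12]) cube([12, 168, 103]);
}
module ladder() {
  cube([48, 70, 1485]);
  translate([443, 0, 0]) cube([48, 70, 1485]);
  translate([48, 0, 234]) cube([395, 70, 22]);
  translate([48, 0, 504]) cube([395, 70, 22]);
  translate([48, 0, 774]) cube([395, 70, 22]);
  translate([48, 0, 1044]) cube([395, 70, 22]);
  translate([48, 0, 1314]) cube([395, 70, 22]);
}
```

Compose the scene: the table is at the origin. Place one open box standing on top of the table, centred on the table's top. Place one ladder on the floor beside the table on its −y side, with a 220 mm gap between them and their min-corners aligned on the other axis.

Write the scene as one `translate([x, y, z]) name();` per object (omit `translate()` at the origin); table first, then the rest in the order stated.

table();
translate([444, 235, 721]) open_box();
translate([0, -290, 0]) ladder();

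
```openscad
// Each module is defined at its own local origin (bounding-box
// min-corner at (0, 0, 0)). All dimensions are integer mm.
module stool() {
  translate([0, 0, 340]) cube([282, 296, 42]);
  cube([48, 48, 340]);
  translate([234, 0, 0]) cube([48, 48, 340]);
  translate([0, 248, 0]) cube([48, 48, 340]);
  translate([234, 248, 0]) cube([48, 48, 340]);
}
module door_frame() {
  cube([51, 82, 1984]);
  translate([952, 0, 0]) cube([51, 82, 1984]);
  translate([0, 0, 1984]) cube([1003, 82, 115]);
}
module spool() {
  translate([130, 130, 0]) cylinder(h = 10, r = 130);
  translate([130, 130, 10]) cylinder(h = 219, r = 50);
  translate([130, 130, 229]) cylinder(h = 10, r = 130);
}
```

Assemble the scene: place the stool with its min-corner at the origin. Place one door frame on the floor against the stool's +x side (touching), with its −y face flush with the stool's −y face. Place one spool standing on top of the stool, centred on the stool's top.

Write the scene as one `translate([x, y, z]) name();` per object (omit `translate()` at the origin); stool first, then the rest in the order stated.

stool();
translate([282, 0, 0]) door_frame();
translate([11, 18, 382]) spool();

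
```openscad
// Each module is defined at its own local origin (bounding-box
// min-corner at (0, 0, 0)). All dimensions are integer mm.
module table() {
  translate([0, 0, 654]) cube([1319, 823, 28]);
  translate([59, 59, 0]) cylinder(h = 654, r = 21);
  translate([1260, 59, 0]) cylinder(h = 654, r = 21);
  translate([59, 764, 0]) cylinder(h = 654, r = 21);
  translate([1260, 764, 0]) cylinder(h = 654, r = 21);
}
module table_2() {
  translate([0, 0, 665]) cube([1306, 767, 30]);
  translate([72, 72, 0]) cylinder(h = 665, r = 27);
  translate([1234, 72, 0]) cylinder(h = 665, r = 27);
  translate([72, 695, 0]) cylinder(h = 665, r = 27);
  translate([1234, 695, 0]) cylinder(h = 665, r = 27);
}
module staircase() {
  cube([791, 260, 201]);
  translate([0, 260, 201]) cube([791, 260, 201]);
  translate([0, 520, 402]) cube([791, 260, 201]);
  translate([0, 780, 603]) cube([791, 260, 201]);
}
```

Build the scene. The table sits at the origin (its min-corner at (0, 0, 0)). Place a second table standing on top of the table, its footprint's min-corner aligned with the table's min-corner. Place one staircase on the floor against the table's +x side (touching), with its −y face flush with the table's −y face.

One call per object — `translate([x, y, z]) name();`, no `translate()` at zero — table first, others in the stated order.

table();
translate([0, 0, 682]) table_2();
translate([1319, 0, 0]) staircase();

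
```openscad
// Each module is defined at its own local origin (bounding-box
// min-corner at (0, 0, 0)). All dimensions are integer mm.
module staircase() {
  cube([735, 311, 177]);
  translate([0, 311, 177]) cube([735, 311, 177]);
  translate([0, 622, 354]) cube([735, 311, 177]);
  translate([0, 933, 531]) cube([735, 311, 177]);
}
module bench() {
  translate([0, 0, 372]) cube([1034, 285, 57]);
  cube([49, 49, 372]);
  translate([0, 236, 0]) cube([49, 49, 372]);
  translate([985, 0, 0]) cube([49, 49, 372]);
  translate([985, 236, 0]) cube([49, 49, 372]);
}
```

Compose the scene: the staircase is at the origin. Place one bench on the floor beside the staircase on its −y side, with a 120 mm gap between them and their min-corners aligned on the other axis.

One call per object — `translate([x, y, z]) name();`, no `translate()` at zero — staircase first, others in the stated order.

staircase();
translate([0, -405, 0]) bench();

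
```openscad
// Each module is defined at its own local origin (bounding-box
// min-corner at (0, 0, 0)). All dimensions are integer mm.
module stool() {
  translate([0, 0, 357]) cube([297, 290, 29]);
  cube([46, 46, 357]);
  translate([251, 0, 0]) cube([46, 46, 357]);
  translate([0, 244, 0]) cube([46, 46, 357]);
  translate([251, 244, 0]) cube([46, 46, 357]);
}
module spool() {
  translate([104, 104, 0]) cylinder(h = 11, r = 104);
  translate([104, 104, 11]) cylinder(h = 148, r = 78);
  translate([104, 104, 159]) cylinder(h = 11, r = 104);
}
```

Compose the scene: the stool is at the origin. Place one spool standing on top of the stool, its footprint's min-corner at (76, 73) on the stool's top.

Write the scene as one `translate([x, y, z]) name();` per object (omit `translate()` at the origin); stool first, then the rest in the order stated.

stool();
translate([76, 73, 386]) spool();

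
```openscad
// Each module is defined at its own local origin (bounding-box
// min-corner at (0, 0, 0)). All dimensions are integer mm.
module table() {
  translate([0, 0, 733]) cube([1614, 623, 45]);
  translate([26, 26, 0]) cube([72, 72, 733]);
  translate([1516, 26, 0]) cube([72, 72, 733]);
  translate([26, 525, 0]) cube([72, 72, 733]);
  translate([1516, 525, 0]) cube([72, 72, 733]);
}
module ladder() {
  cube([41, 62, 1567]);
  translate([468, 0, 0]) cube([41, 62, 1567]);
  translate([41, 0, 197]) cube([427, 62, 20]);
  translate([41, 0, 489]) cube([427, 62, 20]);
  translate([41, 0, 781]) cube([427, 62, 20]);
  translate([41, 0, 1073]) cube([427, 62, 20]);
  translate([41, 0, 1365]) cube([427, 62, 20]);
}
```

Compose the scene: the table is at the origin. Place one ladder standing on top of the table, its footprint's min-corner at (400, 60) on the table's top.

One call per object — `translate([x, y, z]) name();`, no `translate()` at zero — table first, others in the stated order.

table();
translate([400, 60, 778]) ladder();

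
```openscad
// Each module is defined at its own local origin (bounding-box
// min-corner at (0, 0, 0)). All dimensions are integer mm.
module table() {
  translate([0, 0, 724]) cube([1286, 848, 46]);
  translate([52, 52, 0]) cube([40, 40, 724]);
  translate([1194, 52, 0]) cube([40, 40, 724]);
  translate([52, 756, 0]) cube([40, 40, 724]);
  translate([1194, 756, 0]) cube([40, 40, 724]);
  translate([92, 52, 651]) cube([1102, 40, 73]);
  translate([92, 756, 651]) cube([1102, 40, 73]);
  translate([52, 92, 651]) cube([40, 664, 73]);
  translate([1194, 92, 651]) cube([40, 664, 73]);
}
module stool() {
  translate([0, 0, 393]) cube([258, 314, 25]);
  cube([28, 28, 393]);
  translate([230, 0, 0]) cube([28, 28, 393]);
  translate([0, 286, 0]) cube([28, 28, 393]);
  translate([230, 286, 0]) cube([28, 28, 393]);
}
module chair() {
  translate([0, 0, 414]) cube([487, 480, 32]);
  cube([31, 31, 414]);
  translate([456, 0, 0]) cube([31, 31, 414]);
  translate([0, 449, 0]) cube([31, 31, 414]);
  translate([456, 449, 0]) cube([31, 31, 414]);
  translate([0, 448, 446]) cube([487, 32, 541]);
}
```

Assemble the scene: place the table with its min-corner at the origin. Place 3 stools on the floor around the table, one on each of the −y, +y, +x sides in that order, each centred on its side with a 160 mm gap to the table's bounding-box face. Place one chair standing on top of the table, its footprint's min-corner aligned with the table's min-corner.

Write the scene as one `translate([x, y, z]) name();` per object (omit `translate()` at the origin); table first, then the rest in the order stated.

table();
translate([514, -474, 0]) stool();
translate([514, 1008, 0]) stool();
translate([1446, 267, 0]) stool();
translate([0, 0, 770]) chair();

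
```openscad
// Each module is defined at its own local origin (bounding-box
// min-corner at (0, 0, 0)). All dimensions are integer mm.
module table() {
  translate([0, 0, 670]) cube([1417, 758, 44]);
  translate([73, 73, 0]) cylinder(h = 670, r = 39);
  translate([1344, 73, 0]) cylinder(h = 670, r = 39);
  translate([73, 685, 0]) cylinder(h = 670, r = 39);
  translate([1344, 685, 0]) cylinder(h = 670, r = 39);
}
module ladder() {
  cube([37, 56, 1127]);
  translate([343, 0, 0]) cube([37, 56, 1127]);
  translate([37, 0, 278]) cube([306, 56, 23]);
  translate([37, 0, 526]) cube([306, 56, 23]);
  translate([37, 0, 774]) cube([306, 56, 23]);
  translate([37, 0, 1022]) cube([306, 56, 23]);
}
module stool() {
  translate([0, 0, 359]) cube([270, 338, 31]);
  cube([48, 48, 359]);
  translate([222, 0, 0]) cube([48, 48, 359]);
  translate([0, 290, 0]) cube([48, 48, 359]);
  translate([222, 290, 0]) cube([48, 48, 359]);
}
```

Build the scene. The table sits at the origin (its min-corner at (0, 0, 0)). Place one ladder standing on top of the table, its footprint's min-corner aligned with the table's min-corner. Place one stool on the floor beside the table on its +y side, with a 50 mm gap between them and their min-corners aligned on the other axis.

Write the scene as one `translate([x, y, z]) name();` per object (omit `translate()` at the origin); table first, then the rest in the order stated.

table();
translate([0, 0, 714]) ladder();
translate([0, 808, 0]) stool();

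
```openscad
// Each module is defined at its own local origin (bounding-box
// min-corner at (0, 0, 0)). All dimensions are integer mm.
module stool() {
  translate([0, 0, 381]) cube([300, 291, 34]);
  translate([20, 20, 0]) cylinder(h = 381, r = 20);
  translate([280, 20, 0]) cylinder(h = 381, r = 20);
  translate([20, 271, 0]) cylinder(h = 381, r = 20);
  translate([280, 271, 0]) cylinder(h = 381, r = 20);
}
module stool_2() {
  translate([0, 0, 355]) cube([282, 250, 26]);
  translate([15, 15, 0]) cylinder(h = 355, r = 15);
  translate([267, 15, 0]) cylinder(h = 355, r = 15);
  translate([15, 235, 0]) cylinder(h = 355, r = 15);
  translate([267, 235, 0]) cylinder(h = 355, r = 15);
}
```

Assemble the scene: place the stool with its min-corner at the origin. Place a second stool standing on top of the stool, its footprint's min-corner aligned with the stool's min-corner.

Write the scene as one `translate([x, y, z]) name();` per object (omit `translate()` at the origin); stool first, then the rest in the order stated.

stool();
translate([0, 0, 415]) stool_2();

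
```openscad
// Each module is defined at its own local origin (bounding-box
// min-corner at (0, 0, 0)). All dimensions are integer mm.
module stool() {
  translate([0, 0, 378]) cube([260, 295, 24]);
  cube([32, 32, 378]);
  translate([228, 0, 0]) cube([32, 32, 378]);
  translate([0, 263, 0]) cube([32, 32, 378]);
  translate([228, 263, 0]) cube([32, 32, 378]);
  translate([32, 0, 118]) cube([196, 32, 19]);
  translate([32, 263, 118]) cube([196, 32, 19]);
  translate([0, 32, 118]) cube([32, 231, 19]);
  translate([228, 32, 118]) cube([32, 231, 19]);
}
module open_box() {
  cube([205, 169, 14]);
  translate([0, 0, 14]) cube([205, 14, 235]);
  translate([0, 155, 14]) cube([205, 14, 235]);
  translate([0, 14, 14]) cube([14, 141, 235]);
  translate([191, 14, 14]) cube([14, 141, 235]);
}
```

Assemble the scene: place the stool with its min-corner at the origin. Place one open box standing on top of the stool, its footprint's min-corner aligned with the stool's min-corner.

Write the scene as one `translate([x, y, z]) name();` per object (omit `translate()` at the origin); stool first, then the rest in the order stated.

stool();
translate([0, 0, 402]) open_box();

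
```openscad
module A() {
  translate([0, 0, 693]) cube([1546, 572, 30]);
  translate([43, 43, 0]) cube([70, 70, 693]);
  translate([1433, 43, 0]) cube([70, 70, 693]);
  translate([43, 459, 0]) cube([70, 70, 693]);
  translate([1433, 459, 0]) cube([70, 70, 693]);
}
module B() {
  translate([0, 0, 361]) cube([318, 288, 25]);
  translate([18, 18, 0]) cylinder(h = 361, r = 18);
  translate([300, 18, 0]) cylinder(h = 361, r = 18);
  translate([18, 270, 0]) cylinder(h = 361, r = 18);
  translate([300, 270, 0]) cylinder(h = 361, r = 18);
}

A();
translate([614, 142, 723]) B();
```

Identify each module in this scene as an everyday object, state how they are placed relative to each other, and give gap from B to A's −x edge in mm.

A is a table. B is a stool. The stool is on top of the table, centred. The gap from the stool to the table's −x edge is 614 mm.

The stool's min-x is at 614; the table's min-x is 0; gap = 614 mm.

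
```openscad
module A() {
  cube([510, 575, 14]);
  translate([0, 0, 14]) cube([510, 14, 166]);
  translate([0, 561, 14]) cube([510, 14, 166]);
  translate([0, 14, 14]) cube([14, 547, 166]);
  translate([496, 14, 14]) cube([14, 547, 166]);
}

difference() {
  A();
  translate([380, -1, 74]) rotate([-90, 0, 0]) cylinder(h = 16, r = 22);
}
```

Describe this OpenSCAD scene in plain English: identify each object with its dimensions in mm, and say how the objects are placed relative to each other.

A is an open-topped rectangular box: outside dimensions 510×575×180 mm, with a uniform wall and base thickness of 14 mm. The base is a full 510×575 slab on the floor; four walls sit on top of the base. The front and back walls (the −y and +y sides) span the full width; the two side walls fit between them.

The open box has a circular hole of radius 22 mm through its front wall, centred at (x = 380, z = 74).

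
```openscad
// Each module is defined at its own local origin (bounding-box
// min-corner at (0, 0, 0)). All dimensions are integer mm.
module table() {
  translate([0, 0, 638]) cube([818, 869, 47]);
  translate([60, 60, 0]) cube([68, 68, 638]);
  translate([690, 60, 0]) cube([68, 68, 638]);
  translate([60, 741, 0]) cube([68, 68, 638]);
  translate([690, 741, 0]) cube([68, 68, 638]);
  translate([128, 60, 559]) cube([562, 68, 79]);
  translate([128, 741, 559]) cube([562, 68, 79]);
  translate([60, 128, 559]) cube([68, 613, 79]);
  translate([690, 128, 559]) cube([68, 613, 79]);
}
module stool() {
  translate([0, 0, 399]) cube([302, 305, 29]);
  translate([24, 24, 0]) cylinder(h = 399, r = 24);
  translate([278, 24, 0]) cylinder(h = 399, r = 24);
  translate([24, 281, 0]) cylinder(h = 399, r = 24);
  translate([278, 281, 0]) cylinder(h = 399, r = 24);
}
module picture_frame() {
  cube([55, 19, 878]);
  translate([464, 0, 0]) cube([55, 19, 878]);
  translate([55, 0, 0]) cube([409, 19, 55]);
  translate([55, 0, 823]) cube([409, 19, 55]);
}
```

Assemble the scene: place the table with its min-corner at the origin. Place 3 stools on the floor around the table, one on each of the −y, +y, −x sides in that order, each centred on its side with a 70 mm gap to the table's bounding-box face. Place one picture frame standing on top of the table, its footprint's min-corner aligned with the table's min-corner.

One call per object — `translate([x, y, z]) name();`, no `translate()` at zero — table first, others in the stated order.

table();
translate([258, -375, 0]) stool();
translate([258, 939, 0]) stool();
translate([-372, 282, 0]) stool();
translate([0, 0, 685]) picture_frame();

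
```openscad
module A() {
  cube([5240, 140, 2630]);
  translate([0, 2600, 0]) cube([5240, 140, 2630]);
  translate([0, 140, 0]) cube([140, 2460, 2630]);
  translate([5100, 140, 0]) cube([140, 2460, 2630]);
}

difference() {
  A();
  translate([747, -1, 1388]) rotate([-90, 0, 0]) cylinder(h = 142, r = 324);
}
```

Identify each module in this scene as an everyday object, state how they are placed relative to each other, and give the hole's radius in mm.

A is a house frame. The house frame has a circular hole through its front wall. The hole's radius is 324 mm.

The subtracted cylinder has r = 324 mm.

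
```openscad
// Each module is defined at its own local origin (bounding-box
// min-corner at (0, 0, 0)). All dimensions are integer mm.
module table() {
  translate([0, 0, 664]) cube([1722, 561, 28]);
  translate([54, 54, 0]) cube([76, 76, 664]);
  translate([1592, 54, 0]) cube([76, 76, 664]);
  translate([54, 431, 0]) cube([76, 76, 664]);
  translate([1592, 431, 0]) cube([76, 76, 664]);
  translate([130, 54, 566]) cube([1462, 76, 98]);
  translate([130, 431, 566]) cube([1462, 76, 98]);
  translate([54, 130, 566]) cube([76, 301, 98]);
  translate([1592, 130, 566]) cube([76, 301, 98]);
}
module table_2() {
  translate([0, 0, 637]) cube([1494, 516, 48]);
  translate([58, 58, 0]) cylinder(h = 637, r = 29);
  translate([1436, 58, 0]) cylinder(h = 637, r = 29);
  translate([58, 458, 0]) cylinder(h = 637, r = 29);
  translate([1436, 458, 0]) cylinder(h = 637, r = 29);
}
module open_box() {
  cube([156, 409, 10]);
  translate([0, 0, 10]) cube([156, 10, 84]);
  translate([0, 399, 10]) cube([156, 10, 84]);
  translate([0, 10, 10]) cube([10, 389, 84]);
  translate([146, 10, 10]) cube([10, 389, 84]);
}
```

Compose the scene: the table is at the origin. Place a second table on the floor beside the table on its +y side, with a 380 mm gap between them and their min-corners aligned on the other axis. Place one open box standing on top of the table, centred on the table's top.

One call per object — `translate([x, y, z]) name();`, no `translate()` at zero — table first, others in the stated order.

table();
translate([0, 941, 0]) table_2();
translate([783, 76, 692]) open_box();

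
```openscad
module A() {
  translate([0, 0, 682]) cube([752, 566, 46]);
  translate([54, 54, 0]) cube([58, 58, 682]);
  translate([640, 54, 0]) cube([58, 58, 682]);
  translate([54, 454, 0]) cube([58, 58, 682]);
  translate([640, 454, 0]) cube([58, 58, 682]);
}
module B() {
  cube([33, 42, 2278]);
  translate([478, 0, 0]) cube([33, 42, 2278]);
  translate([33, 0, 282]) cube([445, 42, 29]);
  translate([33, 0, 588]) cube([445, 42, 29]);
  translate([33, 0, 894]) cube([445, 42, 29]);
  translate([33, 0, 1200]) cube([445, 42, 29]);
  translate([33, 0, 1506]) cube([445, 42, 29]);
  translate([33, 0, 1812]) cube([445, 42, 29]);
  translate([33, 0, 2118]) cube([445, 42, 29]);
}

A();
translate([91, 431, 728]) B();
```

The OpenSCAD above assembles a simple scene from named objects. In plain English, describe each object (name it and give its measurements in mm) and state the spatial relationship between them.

A is a table with a 752×566 mm rectangular top, 46 mm thick, top surface at z = 728 mm, supported by four 58×58 mm square legs, each inset 54 mm from the nearest pair of top edges, running from the floor.

B is a wooden ladder with two side rails of 33×42 mm section and 2278 mm height, set 511 mm apart overall. Between them run 7 rectangular rungs (42 mm deep, 29 mm thick), front faces flush with the rails' −y face. The bottom of the first rung is 282 mm above the floor and each subsequent rung is 306 mm higher than the one below.

The ladder is on top of the table.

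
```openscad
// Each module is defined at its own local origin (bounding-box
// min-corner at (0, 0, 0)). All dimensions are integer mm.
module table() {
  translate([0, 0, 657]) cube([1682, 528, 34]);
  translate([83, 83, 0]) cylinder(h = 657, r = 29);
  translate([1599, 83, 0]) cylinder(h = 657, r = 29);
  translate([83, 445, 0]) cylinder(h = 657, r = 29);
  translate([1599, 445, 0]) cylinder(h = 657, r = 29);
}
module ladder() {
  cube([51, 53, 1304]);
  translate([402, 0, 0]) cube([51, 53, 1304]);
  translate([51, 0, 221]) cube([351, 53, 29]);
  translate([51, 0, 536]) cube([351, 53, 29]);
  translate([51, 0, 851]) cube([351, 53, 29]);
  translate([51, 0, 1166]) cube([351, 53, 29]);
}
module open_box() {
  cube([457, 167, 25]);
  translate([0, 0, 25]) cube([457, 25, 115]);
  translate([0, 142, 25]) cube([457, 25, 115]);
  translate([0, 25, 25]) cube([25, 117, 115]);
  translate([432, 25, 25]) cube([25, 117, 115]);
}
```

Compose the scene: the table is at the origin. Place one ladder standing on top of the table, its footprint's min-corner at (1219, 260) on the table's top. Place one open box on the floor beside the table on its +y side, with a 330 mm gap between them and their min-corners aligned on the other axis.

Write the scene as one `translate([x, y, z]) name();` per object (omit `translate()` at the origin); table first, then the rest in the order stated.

table();
translate([1219, 260, 691]) ladder();
translate([0, 858, 0]) open_box();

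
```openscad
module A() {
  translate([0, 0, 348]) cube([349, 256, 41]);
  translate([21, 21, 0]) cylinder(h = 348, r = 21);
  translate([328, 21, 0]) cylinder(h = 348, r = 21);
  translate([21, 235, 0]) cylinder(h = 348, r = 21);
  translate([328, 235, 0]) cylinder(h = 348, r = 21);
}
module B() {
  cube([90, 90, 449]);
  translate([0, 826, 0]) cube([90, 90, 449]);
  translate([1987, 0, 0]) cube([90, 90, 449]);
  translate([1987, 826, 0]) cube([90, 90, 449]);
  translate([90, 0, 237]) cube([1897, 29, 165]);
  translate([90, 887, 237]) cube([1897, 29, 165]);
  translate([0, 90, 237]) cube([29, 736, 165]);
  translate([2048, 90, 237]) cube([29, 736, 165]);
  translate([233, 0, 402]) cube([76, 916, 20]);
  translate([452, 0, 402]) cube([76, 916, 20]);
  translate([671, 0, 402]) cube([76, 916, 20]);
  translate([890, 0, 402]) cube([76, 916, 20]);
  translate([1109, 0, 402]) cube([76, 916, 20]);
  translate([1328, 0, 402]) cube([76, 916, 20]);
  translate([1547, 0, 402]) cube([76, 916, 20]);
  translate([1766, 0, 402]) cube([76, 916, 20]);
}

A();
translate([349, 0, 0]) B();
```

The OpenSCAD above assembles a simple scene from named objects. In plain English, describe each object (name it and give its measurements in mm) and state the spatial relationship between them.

A is a four-legged stool. The seat is a 349×256×41 mm slab whose top surface is at z = 389 mm; four round legs, each 42 mm in diameter, run from the floor (z = 0) to the underside of the seat, each leg's axis is inset half a diameter from the nearest pair of seat edges (so the leg's bounding box is flush with the corner).

B is a bed frame 2077 mm long (x) by 916 mm wide (y). Four 90×90 mm corner posts, 449 mm tall, at the corners of the footprint. Four rails of 29 mm thickness and 165 mm height run between adjacent posts with their undersides at z = 237 mm, their outer faces flush with the outside of the frame (the two x-running rails run between the posts' inner faces; the two y-running rails run between the posts' inner faces). 8 slats, each 76 mm wide (x) and 20 mm thick, lie across the top of the two x-running rails, running the full 916 mm width of the frame in y; the slats are evenly spaced along x between the inner faces of the end posts with equal gaps (rounded down to the nearest mm) at the −x end and between each pair — any rounding remainder accumulates at the +x end.

The bed frame is against the stool's +x side, with their −y faces flush.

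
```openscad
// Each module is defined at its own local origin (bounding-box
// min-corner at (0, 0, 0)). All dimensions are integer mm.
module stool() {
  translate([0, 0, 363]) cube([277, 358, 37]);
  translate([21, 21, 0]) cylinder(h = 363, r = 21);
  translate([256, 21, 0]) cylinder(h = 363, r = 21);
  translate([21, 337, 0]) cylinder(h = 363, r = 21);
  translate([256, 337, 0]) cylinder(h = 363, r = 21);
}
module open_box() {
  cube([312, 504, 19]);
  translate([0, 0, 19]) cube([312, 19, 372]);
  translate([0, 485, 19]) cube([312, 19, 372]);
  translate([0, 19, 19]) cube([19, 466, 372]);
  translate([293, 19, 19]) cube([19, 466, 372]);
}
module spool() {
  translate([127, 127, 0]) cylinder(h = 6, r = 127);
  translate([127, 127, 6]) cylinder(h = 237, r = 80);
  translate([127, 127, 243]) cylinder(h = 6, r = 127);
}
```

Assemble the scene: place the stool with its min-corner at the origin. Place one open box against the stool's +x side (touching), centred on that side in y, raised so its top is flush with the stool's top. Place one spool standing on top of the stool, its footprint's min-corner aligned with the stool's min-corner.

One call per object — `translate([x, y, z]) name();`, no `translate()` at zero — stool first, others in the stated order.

stool();
translate([277, -73, 9]) open_box();
translate([0, 0, 400]) spool();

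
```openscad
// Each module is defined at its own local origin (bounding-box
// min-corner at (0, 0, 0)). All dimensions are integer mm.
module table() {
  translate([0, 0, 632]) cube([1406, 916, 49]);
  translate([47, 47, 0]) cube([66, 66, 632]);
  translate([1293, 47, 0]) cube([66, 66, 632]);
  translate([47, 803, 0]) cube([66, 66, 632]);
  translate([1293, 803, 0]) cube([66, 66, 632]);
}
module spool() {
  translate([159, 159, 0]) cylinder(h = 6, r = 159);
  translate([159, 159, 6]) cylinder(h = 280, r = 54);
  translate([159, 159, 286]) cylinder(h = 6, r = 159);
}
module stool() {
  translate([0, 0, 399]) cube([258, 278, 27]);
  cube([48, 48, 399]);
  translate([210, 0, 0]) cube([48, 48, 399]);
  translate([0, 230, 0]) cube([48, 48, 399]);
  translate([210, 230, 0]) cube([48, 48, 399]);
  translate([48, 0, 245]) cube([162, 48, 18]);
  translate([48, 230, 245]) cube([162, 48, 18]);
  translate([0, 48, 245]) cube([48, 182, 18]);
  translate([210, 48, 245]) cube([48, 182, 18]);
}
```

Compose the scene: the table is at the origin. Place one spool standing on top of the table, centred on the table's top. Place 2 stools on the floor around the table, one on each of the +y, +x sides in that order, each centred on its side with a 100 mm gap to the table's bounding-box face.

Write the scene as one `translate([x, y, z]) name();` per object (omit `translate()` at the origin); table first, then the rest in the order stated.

table();
translate([544, 299, 681]) spool();
translate([574, 1016, 0]) stool();
translate([1506, 319, 0]) stool();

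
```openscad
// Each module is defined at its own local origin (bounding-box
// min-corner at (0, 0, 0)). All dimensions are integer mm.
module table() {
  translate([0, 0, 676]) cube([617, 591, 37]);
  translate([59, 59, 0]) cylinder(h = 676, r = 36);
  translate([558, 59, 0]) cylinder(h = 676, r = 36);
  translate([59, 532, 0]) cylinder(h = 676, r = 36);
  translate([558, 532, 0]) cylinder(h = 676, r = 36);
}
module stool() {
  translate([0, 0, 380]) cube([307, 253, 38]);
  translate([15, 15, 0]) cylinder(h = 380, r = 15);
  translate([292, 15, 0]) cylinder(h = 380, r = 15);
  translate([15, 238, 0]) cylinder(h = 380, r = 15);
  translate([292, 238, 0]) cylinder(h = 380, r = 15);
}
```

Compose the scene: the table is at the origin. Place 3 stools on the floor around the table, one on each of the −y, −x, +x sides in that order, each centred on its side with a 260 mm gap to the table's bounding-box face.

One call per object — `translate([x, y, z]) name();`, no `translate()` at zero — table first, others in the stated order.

table();
translate([155, -513, 0]) stool();
translate([-567, 169, 0]) stool();
translate([877, 169, 0]) stool();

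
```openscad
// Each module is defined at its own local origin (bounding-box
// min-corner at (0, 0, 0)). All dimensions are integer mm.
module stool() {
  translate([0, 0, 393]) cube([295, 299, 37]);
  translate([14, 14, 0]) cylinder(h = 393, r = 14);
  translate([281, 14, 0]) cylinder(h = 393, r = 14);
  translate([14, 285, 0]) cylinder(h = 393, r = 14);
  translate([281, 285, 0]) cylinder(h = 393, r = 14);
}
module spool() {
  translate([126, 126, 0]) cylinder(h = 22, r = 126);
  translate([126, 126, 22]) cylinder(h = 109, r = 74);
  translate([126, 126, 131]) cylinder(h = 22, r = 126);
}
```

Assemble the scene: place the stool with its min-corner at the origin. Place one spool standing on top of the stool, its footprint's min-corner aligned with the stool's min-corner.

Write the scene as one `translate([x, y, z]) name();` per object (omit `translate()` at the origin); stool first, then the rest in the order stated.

stool();
translate([0, 0, 430]) spool();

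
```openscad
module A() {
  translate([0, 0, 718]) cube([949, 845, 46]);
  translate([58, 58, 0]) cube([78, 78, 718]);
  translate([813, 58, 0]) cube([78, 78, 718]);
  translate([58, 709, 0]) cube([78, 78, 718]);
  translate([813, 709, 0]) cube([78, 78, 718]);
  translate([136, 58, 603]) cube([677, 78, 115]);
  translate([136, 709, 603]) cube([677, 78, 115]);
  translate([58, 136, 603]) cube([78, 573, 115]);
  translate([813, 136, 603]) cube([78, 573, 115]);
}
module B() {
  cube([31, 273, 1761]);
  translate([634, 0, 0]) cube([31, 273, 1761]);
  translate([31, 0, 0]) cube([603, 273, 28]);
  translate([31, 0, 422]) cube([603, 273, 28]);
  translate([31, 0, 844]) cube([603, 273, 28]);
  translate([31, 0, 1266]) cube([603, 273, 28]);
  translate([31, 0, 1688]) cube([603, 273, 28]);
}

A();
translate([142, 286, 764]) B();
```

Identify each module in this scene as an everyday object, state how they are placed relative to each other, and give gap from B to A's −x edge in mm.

A is a table. B is a bookshelf. The bookshelf is on top of the table, centred. The gap from the bookshelf to the table's −x edge is 142 mm.

The bookshelf's min-x is at 142; the table's min-x is 0; gap = 142 mm.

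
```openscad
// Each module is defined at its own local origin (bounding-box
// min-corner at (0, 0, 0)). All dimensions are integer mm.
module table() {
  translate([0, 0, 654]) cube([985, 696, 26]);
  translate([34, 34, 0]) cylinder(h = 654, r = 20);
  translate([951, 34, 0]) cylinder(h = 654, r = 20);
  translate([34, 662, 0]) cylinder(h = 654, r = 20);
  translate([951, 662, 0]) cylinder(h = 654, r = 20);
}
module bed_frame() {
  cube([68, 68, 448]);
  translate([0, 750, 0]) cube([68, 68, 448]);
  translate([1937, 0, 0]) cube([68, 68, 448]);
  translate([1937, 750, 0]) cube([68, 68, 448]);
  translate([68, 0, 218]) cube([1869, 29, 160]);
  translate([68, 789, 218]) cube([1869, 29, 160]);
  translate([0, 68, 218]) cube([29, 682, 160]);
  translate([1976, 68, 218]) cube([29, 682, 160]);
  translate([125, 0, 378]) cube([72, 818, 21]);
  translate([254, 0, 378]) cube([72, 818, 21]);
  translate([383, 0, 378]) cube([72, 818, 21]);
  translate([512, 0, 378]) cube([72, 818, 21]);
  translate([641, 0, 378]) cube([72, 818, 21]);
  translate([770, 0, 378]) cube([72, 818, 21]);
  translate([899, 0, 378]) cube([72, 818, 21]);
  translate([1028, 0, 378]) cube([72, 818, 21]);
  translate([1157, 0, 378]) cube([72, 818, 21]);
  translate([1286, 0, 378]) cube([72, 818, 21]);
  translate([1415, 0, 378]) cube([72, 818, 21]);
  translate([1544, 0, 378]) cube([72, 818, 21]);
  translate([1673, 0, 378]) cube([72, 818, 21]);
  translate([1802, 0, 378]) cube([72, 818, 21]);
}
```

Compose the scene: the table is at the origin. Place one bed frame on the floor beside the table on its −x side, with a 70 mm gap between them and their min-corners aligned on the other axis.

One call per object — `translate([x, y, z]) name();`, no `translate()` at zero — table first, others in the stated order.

table();
translate([-2075, 0, 0]) bed_frame();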